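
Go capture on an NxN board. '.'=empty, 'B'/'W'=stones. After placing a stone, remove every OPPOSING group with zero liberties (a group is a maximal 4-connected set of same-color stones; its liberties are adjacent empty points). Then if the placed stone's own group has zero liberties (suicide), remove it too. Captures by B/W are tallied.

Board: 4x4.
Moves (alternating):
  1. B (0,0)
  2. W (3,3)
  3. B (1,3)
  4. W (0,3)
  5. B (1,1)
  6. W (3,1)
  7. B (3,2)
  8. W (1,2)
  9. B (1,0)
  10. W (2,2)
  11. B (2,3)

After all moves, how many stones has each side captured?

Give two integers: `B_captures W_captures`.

Move 1: B@(0,0) -> caps B=0 W=0
Move 2: W@(3,3) -> caps B=0 W=0
Move 3: B@(1,3) -> caps B=0 W=0
Move 4: W@(0,3) -> caps B=0 W=0
Move 5: B@(1,1) -> caps B=0 W=0
Move 6: W@(3,1) -> caps B=0 W=0
Move 7: B@(3,2) -> caps B=0 W=0
Move 8: W@(1,2) -> caps B=0 W=0
Move 9: B@(1,0) -> caps B=0 W=0
Move 10: W@(2,2) -> caps B=0 W=1
Move 11: B@(2,3) -> caps B=0 W=1

Answer: 0 1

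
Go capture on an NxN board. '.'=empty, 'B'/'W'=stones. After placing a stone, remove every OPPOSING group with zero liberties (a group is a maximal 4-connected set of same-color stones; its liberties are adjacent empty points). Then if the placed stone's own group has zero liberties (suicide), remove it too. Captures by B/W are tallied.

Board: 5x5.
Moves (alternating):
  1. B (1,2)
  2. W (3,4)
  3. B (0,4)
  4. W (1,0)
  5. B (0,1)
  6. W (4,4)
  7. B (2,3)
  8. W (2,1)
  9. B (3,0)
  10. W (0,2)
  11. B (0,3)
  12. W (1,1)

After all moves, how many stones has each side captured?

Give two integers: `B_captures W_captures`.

Move 1: B@(1,2) -> caps B=0 W=0
Move 2: W@(3,4) -> caps B=0 W=0
Move 3: B@(0,4) -> caps B=0 W=0
Move 4: W@(1,0) -> caps B=0 W=0
Move 5: B@(0,1) -> caps B=0 W=0
Move 6: W@(4,4) -> caps B=0 W=0
Move 7: B@(2,3) -> caps B=0 W=0
Move 8: W@(2,1) -> caps B=0 W=0
Move 9: B@(3,0) -> caps B=0 W=0
Move 10: W@(0,2) -> caps B=0 W=0
Move 11: B@(0,3) -> caps B=1 W=0
Move 12: W@(1,1) -> caps B=1 W=0

Answer: 1 0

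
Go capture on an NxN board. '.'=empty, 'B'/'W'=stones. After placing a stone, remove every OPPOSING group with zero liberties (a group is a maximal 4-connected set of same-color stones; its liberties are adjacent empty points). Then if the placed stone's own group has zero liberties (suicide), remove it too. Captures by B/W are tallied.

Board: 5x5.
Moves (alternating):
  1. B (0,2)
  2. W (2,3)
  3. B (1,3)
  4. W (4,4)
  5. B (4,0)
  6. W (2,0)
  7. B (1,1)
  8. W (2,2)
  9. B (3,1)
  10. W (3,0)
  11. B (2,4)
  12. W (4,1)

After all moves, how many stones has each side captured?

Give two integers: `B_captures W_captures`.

Answer: 0 1

Derivation:
Move 1: B@(0,2) -> caps B=0 W=0
Move 2: W@(2,3) -> caps B=0 W=0
Move 3: B@(1,3) -> caps B=0 W=0
Move 4: W@(4,4) -> caps B=0 W=0
Move 5: B@(4,0) -> caps B=0 W=0
Move 6: W@(2,0) -> caps B=0 W=0
Move 7: B@(1,1) -> caps B=0 W=0
Move 8: W@(2,2) -> caps B=0 W=0
Move 9: B@(3,1) -> caps B=0 W=0
Move 10: W@(3,0) -> caps B=0 W=0
Move 11: B@(2,4) -> caps B=0 W=0
Move 12: W@(4,1) -> caps B=0 W=1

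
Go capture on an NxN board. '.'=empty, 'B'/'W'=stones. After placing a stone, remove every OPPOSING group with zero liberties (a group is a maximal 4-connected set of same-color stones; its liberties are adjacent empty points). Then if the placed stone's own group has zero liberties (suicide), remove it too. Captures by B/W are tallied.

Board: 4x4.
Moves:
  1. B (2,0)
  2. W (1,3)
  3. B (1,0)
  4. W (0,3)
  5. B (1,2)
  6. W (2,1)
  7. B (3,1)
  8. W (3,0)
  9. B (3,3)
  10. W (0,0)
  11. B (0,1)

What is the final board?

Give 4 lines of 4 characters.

Answer: .B.W
B.BW
BW..
.B.B

Derivation:
Move 1: B@(2,0) -> caps B=0 W=0
Move 2: W@(1,3) -> caps B=0 W=0
Move 3: B@(1,0) -> caps B=0 W=0
Move 4: W@(0,3) -> caps B=0 W=0
Move 5: B@(1,2) -> caps B=0 W=0
Move 6: W@(2,1) -> caps B=0 W=0
Move 7: B@(3,1) -> caps B=0 W=0
Move 8: W@(3,0) -> caps B=0 W=0
Move 9: B@(3,3) -> caps B=0 W=0
Move 10: W@(0,0) -> caps B=0 W=0
Move 11: B@(0,1) -> caps B=1 W=0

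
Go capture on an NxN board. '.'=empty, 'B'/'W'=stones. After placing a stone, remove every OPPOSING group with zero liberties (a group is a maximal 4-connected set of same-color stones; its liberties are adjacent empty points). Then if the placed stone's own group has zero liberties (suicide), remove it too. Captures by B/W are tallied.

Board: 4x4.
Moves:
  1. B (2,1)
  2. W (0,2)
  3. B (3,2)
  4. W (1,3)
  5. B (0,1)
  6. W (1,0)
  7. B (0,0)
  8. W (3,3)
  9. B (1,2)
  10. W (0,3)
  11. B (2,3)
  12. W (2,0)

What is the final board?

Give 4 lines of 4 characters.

Answer: BB..
W.B.
WB.B
..B.

Derivation:
Move 1: B@(2,1) -> caps B=0 W=0
Move 2: W@(0,2) -> caps B=0 W=0
Move 3: B@(3,2) -> caps B=0 W=0
Move 4: W@(1,3) -> caps B=0 W=0
Move 5: B@(0,1) -> caps B=0 W=0
Move 6: W@(1,0) -> caps B=0 W=0
Move 7: B@(0,0) -> caps B=0 W=0
Move 8: W@(3,3) -> caps B=0 W=0
Move 9: B@(1,2) -> caps B=0 W=0
Move 10: W@(0,3) -> caps B=0 W=0
Move 11: B@(2,3) -> caps B=4 W=0
Move 12: W@(2,0) -> caps B=4 W=0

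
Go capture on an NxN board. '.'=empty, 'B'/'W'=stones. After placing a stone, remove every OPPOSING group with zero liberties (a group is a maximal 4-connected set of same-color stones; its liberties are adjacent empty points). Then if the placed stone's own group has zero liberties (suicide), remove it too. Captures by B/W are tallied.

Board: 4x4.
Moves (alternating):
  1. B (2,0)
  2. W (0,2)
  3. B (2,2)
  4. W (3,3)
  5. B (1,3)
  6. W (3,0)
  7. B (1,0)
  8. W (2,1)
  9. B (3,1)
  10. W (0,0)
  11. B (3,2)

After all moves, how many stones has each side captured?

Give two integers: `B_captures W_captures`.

Move 1: B@(2,0) -> caps B=0 W=0
Move 2: W@(0,2) -> caps B=0 W=0
Move 3: B@(2,2) -> caps B=0 W=0
Move 4: W@(3,3) -> caps B=0 W=0
Move 5: B@(1,3) -> caps B=0 W=0
Move 6: W@(3,0) -> caps B=0 W=0
Move 7: B@(1,0) -> caps B=0 W=0
Move 8: W@(2,1) -> caps B=0 W=0
Move 9: B@(3,1) -> caps B=1 W=0
Move 10: W@(0,0) -> caps B=1 W=0
Move 11: B@(3,2) -> caps B=1 W=0

Answer: 1 0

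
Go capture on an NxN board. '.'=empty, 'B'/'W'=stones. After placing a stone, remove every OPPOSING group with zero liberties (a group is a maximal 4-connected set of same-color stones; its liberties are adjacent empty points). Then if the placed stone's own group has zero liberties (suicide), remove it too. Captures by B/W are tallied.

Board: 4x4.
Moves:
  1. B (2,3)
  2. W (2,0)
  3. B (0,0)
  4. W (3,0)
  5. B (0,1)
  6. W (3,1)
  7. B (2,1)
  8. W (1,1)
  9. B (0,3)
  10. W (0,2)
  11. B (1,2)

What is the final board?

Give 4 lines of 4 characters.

Answer: BB.B
.WB.
WB.B
WW..

Derivation:
Move 1: B@(2,3) -> caps B=0 W=0
Move 2: W@(2,0) -> caps B=0 W=0
Move 3: B@(0,0) -> caps B=0 W=0
Move 4: W@(3,0) -> caps B=0 W=0
Move 5: B@(0,1) -> caps B=0 W=0
Move 6: W@(3,1) -> caps B=0 W=0
Move 7: B@(2,1) -> caps B=0 W=0
Move 8: W@(1,1) -> caps B=0 W=0
Move 9: B@(0,3) -> caps B=0 W=0
Move 10: W@(0,2) -> caps B=0 W=0
Move 11: B@(1,2) -> caps B=1 W=0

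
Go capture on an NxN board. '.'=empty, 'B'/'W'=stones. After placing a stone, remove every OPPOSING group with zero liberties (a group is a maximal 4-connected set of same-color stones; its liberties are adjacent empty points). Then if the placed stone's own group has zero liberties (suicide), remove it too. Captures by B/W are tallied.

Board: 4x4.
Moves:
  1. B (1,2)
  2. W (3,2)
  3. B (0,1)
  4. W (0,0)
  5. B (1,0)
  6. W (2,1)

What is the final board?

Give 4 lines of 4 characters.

Answer: .B..
B.B.
.W..
..W.

Derivation:
Move 1: B@(1,2) -> caps B=0 W=0
Move 2: W@(3,2) -> caps B=0 W=0
Move 3: B@(0,1) -> caps B=0 W=0
Move 4: W@(0,0) -> caps B=0 W=0
Move 5: B@(1,0) -> caps B=1 W=0
Move 6: W@(2,1) -> caps B=1 W=0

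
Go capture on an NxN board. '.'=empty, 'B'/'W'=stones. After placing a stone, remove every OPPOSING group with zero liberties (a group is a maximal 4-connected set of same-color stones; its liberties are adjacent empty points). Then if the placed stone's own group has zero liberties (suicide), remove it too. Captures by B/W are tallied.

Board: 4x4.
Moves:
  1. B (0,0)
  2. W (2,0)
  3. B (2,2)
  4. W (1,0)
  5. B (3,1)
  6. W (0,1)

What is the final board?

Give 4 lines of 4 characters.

Answer: .W..
W...
W.B.
.B..

Derivation:
Move 1: B@(0,0) -> caps B=0 W=0
Move 2: W@(2,0) -> caps B=0 W=0
Move 3: B@(2,2) -> caps B=0 W=0
Move 4: W@(1,0) -> caps B=0 W=0
Move 5: B@(3,1) -> caps B=0 W=0
Move 6: W@(0,1) -> caps B=0 W=1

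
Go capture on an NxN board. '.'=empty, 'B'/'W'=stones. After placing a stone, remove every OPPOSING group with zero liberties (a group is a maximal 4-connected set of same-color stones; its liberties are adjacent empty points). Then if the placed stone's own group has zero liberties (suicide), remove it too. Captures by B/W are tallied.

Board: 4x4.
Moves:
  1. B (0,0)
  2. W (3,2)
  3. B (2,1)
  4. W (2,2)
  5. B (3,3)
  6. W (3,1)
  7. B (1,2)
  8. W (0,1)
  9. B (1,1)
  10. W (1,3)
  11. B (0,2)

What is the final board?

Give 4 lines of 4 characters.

Answer: B.B.
.BBW
.BW.
.WWB

Derivation:
Move 1: B@(0,0) -> caps B=0 W=0
Move 2: W@(3,2) -> caps B=0 W=0
Move 3: B@(2,1) -> caps B=0 W=0
Move 4: W@(2,2) -> caps B=0 W=0
Move 5: B@(3,3) -> caps B=0 W=0
Move 6: W@(3,1) -> caps B=0 W=0
Move 7: B@(1,2) -> caps B=0 W=0
Move 8: W@(0,1) -> caps B=0 W=0
Move 9: B@(1,1) -> caps B=0 W=0
Move 10: W@(1,3) -> caps B=0 W=0
Move 11: B@(0,2) -> caps B=1 W=0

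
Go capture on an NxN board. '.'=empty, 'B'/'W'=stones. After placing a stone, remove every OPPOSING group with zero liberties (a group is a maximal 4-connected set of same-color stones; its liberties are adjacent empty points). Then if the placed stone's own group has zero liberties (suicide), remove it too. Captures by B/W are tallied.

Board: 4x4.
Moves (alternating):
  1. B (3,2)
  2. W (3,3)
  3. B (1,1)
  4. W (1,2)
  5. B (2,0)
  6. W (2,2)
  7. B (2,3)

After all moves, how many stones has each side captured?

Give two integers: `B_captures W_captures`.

Answer: 1 0

Derivation:
Move 1: B@(3,2) -> caps B=0 W=0
Move 2: W@(3,3) -> caps B=0 W=0
Move 3: B@(1,1) -> caps B=0 W=0
Move 4: W@(1,2) -> caps B=0 W=0
Move 5: B@(2,0) -> caps B=0 W=0
Move 6: W@(2,2) -> caps B=0 W=0
Move 7: B@(2,3) -> caps B=1 W=0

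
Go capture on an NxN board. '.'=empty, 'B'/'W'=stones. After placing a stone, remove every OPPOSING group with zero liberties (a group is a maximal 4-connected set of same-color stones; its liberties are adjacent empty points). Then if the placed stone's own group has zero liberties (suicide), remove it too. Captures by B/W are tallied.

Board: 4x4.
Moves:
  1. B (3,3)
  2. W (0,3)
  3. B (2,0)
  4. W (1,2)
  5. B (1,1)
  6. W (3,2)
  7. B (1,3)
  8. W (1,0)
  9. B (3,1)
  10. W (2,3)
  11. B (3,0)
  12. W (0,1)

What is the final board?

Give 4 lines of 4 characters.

Move 1: B@(3,3) -> caps B=0 W=0
Move 2: W@(0,3) -> caps B=0 W=0
Move 3: B@(2,0) -> caps B=0 W=0
Move 4: W@(1,2) -> caps B=0 W=0
Move 5: B@(1,1) -> caps B=0 W=0
Move 6: W@(3,2) -> caps B=0 W=0
Move 7: B@(1,3) -> caps B=0 W=0
Move 8: W@(1,0) -> caps B=0 W=0
Move 9: B@(3,1) -> caps B=0 W=0
Move 10: W@(2,3) -> caps B=0 W=2
Move 11: B@(3,0) -> caps B=0 W=2
Move 12: W@(0,1) -> caps B=0 W=2

Answer: .W.W
WBW.
B..W
BBW.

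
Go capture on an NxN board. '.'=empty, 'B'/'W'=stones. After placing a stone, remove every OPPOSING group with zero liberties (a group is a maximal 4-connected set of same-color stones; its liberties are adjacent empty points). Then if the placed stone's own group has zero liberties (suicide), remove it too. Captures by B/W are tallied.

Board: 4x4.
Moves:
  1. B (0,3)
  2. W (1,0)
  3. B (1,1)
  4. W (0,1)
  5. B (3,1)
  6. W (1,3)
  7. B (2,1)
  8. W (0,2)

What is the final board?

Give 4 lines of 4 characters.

Answer: .WW.
WB.W
.B..
.B..

Derivation:
Move 1: B@(0,3) -> caps B=0 W=0
Move 2: W@(1,0) -> caps B=0 W=0
Move 3: B@(1,1) -> caps B=0 W=0
Move 4: W@(0,1) -> caps B=0 W=0
Move 5: B@(3,1) -> caps B=0 W=0
Move 6: W@(1,3) -> caps B=0 W=0
Move 7: B@(2,1) -> caps B=0 W=0
Move 8: W@(0,2) -> caps B=0 W=1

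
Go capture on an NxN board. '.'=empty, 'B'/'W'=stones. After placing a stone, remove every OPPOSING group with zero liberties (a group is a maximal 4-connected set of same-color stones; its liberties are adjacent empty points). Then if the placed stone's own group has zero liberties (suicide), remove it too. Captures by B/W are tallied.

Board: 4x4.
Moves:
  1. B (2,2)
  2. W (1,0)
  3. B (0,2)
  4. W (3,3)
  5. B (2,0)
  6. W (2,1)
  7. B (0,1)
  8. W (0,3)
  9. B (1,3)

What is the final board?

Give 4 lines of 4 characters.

Move 1: B@(2,2) -> caps B=0 W=0
Move 2: W@(1,0) -> caps B=0 W=0
Move 3: B@(0,2) -> caps B=0 W=0
Move 4: W@(3,3) -> caps B=0 W=0
Move 5: B@(2,0) -> caps B=0 W=0
Move 6: W@(2,1) -> caps B=0 W=0
Move 7: B@(0,1) -> caps B=0 W=0
Move 8: W@(0,3) -> caps B=0 W=0
Move 9: B@(1,3) -> caps B=1 W=0

Answer: .BB.
W..B
BWB.
...W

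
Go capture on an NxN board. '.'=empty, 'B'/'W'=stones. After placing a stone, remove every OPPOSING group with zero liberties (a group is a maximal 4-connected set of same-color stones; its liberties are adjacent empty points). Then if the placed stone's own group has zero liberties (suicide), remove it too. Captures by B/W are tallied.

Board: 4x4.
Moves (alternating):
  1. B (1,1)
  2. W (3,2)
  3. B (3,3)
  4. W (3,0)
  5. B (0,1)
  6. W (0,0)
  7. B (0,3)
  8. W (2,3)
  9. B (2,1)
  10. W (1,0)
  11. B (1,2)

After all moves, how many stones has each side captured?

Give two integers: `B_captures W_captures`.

Move 1: B@(1,1) -> caps B=0 W=0
Move 2: W@(3,2) -> caps B=0 W=0
Move 3: B@(3,3) -> caps B=0 W=0
Move 4: W@(3,0) -> caps B=0 W=0
Move 5: B@(0,1) -> caps B=0 W=0
Move 6: W@(0,0) -> caps B=0 W=0
Move 7: B@(0,3) -> caps B=0 W=0
Move 8: W@(2,3) -> caps B=0 W=1
Move 9: B@(2,1) -> caps B=0 W=1
Move 10: W@(1,0) -> caps B=0 W=1
Move 11: B@(1,2) -> caps B=0 W=1

Answer: 0 1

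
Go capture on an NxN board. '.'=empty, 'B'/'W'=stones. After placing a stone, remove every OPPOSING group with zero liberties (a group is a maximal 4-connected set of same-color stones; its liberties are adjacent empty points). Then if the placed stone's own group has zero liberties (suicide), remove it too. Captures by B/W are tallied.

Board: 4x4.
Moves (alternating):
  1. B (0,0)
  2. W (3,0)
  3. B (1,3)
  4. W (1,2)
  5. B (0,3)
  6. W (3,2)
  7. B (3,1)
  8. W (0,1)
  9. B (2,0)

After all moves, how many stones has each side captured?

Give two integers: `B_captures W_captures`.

Move 1: B@(0,0) -> caps B=0 W=0
Move 2: W@(3,0) -> caps B=0 W=0
Move 3: B@(1,3) -> caps B=0 W=0
Move 4: W@(1,2) -> caps B=0 W=0
Move 5: B@(0,3) -> caps B=0 W=0
Move 6: W@(3,2) -> caps B=0 W=0
Move 7: B@(3,1) -> caps B=0 W=0
Move 8: W@(0,1) -> caps B=0 W=0
Move 9: B@(2,0) -> caps B=1 W=0

Answer: 1 0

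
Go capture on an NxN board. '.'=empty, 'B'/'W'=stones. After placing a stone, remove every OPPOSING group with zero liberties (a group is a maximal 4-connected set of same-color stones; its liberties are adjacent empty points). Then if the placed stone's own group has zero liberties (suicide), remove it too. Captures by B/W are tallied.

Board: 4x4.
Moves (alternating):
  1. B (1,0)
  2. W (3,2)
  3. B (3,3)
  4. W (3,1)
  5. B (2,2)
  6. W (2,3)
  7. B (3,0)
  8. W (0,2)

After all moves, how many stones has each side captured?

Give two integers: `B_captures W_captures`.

Answer: 0 1

Derivation:
Move 1: B@(1,0) -> caps B=0 W=0
Move 2: W@(3,2) -> caps B=0 W=0
Move 3: B@(3,3) -> caps B=0 W=0
Move 4: W@(3,1) -> caps B=0 W=0
Move 5: B@(2,2) -> caps B=0 W=0
Move 6: W@(2,3) -> caps B=0 W=1
Move 7: B@(3,0) -> caps B=0 W=1
Move 8: W@(0,2) -> caps B=0 W=1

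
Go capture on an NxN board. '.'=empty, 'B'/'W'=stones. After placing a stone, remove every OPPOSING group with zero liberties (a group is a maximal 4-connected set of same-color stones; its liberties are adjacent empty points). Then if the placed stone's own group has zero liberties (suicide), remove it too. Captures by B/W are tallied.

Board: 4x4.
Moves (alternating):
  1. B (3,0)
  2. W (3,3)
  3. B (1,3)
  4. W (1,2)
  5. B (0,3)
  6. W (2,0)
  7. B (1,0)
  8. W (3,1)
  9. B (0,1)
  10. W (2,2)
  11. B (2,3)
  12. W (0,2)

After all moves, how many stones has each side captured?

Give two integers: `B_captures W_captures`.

Answer: 0 4

Derivation:
Move 1: B@(3,0) -> caps B=0 W=0
Move 2: W@(3,3) -> caps B=0 W=0
Move 3: B@(1,3) -> caps B=0 W=0
Move 4: W@(1,2) -> caps B=0 W=0
Move 5: B@(0,3) -> caps B=0 W=0
Move 6: W@(2,0) -> caps B=0 W=0
Move 7: B@(1,0) -> caps B=0 W=0
Move 8: W@(3,1) -> caps B=0 W=1
Move 9: B@(0,1) -> caps B=0 W=1
Move 10: W@(2,2) -> caps B=0 W=1
Move 11: B@(2,3) -> caps B=0 W=1
Move 12: W@(0,2) -> caps B=0 W=4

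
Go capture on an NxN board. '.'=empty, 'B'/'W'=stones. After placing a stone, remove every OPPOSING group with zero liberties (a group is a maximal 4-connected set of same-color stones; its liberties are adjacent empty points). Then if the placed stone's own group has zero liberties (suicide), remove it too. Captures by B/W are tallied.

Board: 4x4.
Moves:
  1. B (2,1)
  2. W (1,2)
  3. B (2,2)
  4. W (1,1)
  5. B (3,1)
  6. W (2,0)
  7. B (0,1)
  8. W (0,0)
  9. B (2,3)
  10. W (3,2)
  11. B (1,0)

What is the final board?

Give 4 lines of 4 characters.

Answer: .B..
BWW.
WBBB
.BW.

Derivation:
Move 1: B@(2,1) -> caps B=0 W=0
Move 2: W@(1,2) -> caps B=0 W=0
Move 3: B@(2,2) -> caps B=0 W=0
Move 4: W@(1,1) -> caps B=0 W=0
Move 5: B@(3,1) -> caps B=0 W=0
Move 6: W@(2,0) -> caps B=0 W=0
Move 7: B@(0,1) -> caps B=0 W=0
Move 8: W@(0,0) -> caps B=0 W=0
Move 9: B@(2,3) -> caps B=0 W=0
Move 10: W@(3,2) -> caps B=0 W=0
Move 11: B@(1,0) -> caps B=1 W=0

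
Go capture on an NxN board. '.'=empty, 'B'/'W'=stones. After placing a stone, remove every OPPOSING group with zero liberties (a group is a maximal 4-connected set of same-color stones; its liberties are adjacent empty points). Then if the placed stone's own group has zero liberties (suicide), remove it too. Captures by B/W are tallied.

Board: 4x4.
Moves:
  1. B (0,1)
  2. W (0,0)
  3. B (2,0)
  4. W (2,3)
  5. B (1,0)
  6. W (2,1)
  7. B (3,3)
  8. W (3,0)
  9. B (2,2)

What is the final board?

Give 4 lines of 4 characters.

Move 1: B@(0,1) -> caps B=0 W=0
Move 2: W@(0,0) -> caps B=0 W=0
Move 3: B@(2,0) -> caps B=0 W=0
Move 4: W@(2,3) -> caps B=0 W=0
Move 5: B@(1,0) -> caps B=1 W=0
Move 6: W@(2,1) -> caps B=1 W=0
Move 7: B@(3,3) -> caps B=1 W=0
Move 8: W@(3,0) -> caps B=1 W=0
Move 9: B@(2,2) -> caps B=1 W=0

Answer: .B..
B...
BWBW
W..B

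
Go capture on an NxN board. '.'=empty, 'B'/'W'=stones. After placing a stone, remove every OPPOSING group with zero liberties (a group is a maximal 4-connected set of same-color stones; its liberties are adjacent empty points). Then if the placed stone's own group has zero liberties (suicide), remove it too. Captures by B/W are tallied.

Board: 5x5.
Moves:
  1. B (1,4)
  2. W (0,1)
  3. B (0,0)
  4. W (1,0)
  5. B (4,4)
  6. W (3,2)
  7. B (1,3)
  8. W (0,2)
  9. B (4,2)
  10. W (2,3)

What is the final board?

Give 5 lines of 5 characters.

Move 1: B@(1,4) -> caps B=0 W=0
Move 2: W@(0,1) -> caps B=0 W=0
Move 3: B@(0,0) -> caps B=0 W=0
Move 4: W@(1,0) -> caps B=0 W=1
Move 5: B@(4,4) -> caps B=0 W=1
Move 6: W@(3,2) -> caps B=0 W=1
Move 7: B@(1,3) -> caps B=0 W=1
Move 8: W@(0,2) -> caps B=0 W=1
Move 9: B@(4,2) -> caps B=0 W=1
Move 10: W@(2,3) -> caps B=0 W=1

Answer: .WW..
W..BB
...W.
..W..
..B.B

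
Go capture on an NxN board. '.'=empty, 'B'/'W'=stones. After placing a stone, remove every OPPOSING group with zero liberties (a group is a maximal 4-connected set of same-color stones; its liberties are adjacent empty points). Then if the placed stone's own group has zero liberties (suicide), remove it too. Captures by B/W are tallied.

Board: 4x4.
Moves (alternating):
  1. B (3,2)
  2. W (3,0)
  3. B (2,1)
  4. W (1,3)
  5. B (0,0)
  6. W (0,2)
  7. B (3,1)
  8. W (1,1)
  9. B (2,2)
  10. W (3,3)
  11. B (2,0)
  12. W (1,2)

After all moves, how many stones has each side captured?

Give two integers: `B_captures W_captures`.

Answer: 1 0

Derivation:
Move 1: B@(3,2) -> caps B=0 W=0
Move 2: W@(3,0) -> caps B=0 W=0
Move 3: B@(2,1) -> caps B=0 W=0
Move 4: W@(1,3) -> caps B=0 W=0
Move 5: B@(0,0) -> caps B=0 W=0
Move 6: W@(0,2) -> caps B=0 W=0
Move 7: B@(3,1) -> caps B=0 W=0
Move 8: W@(1,1) -> caps B=0 W=0
Move 9: B@(2,2) -> caps B=0 W=0
Move 10: W@(3,3) -> caps B=0 W=0
Move 11: B@(2,0) -> caps B=1 W=0
Move 12: W@(1,2) -> caps B=1 W=0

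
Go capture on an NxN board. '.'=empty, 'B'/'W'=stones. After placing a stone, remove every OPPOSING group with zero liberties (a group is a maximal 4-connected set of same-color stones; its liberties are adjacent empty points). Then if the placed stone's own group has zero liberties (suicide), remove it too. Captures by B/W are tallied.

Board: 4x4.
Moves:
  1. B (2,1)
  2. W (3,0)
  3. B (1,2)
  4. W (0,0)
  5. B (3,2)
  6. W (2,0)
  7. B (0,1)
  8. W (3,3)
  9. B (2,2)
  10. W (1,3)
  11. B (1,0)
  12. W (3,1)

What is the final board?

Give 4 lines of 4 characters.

Answer: .B..
B.BW
.BB.
..BW

Derivation:
Move 1: B@(2,1) -> caps B=0 W=0
Move 2: W@(3,0) -> caps B=0 W=0
Move 3: B@(1,2) -> caps B=0 W=0
Move 4: W@(0,0) -> caps B=0 W=0
Move 5: B@(3,2) -> caps B=0 W=0
Move 6: W@(2,0) -> caps B=0 W=0
Move 7: B@(0,1) -> caps B=0 W=0
Move 8: W@(3,3) -> caps B=0 W=0
Move 9: B@(2,2) -> caps B=0 W=0
Move 10: W@(1,3) -> caps B=0 W=0
Move 11: B@(1,0) -> caps B=1 W=0
Move 12: W@(3,1) -> caps B=1 W=0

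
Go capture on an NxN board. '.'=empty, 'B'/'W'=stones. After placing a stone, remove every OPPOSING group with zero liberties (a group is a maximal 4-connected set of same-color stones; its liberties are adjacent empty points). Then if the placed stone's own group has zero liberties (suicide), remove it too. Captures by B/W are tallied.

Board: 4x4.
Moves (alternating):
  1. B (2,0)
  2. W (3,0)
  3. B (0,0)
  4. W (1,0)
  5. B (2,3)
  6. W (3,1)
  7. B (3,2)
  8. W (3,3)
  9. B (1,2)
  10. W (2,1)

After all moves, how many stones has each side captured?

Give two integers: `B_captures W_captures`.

Answer: 0 1

Derivation:
Move 1: B@(2,0) -> caps B=0 W=0
Move 2: W@(3,0) -> caps B=0 W=0
Move 3: B@(0,0) -> caps B=0 W=0
Move 4: W@(1,0) -> caps B=0 W=0
Move 5: B@(2,3) -> caps B=0 W=0
Move 6: W@(3,1) -> caps B=0 W=0
Move 7: B@(3,2) -> caps B=0 W=0
Move 8: W@(3,3) -> caps B=0 W=0
Move 9: B@(1,2) -> caps B=0 W=0
Move 10: W@(2,1) -> caps B=0 W=1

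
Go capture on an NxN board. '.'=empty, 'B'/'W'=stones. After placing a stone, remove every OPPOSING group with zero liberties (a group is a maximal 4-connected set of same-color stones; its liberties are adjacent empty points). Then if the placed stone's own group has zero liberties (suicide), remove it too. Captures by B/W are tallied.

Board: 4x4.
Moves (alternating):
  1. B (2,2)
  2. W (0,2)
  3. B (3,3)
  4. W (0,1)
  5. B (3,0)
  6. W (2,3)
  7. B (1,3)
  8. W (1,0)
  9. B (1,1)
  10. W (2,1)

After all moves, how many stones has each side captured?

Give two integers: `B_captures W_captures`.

Answer: 1 0

Derivation:
Move 1: B@(2,2) -> caps B=0 W=0
Move 2: W@(0,2) -> caps B=0 W=0
Move 3: B@(3,3) -> caps B=0 W=0
Move 4: W@(0,1) -> caps B=0 W=0
Move 5: B@(3,0) -> caps B=0 W=0
Move 6: W@(2,3) -> caps B=0 W=0
Move 7: B@(1,3) -> caps B=1 W=0
Move 8: W@(1,0) -> caps B=1 W=0
Move 9: B@(1,1) -> caps B=1 W=0
Move 10: W@(2,1) -> caps B=1 W=0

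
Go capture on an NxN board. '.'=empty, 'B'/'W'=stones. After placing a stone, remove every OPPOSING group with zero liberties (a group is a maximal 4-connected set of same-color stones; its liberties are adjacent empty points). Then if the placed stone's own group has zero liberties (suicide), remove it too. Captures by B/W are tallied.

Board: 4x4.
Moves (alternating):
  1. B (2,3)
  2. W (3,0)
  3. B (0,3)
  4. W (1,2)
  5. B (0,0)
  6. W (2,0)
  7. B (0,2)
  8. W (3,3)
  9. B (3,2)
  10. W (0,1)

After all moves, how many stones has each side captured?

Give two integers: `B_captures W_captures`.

Answer: 1 0

Derivation:
Move 1: B@(2,3) -> caps B=0 W=0
Move 2: W@(3,0) -> caps B=0 W=0
Move 3: B@(0,3) -> caps B=0 W=0
Move 4: W@(1,2) -> caps B=0 W=0
Move 5: B@(0,0) -> caps B=0 W=0
Move 6: W@(2,0) -> caps B=0 W=0
Move 7: B@(0,2) -> caps B=0 W=0
Move 8: W@(3,3) -> caps B=0 W=0
Move 9: B@(3,2) -> caps B=1 W=0
Move 10: W@(0,1) -> caps B=1 W=0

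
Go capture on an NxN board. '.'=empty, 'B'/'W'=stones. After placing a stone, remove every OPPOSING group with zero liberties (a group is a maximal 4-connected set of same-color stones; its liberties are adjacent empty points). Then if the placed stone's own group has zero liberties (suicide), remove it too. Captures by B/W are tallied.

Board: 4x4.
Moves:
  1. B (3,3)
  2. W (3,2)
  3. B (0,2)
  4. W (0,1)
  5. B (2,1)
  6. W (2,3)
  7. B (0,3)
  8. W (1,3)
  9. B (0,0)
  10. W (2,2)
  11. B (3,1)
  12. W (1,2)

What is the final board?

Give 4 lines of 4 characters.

Answer: BW..
..WW
.BWW
.BW.

Derivation:
Move 1: B@(3,3) -> caps B=0 W=0
Move 2: W@(3,2) -> caps B=0 W=0
Move 3: B@(0,2) -> caps B=0 W=0
Move 4: W@(0,1) -> caps B=0 W=0
Move 5: B@(2,1) -> caps B=0 W=0
Move 6: W@(2,3) -> caps B=0 W=1
Move 7: B@(0,3) -> caps B=0 W=1
Move 8: W@(1,3) -> caps B=0 W=1
Move 9: B@(0,0) -> caps B=0 W=1
Move 10: W@(2,2) -> caps B=0 W=1
Move 11: B@(3,1) -> caps B=0 W=1
Move 12: W@(1,2) -> caps B=0 W=3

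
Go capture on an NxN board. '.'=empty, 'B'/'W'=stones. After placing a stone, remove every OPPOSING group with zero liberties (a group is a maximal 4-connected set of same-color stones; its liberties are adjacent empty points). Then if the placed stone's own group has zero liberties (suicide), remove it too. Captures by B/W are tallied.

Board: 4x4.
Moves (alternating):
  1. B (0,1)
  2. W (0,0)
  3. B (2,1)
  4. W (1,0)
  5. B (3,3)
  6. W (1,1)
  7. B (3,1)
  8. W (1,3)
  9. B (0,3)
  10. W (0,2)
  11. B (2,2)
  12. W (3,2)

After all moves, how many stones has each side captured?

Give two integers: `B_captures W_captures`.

Move 1: B@(0,1) -> caps B=0 W=0
Move 2: W@(0,0) -> caps B=0 W=0
Move 3: B@(2,1) -> caps B=0 W=0
Move 4: W@(1,0) -> caps B=0 W=0
Move 5: B@(3,3) -> caps B=0 W=0
Move 6: W@(1,1) -> caps B=0 W=0
Move 7: B@(3,1) -> caps B=0 W=0
Move 8: W@(1,3) -> caps B=0 W=0
Move 9: B@(0,3) -> caps B=0 W=0
Move 10: W@(0,2) -> caps B=0 W=2
Move 11: B@(2,2) -> caps B=0 W=2
Move 12: W@(3,2) -> caps B=0 W=2

Answer: 0 2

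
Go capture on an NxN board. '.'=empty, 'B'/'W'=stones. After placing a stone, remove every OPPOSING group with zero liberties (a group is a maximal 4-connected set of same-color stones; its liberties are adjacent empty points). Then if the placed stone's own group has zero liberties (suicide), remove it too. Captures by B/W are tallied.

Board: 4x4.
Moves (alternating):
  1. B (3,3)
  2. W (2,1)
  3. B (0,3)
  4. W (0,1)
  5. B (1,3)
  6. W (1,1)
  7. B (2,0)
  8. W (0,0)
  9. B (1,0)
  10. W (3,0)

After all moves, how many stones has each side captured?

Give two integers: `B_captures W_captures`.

Answer: 0 2

Derivation:
Move 1: B@(3,3) -> caps B=0 W=0
Move 2: W@(2,1) -> caps B=0 W=0
Move 3: B@(0,3) -> caps B=0 W=0
Move 4: W@(0,1) -> caps B=0 W=0
Move 5: B@(1,3) -> caps B=0 W=0
Move 6: W@(1,1) -> caps B=0 W=0
Move 7: B@(2,0) -> caps B=0 W=0
Move 8: W@(0,0) -> caps B=0 W=0
Move 9: B@(1,0) -> caps B=0 W=0
Move 10: W@(3,0) -> caps B=0 W=2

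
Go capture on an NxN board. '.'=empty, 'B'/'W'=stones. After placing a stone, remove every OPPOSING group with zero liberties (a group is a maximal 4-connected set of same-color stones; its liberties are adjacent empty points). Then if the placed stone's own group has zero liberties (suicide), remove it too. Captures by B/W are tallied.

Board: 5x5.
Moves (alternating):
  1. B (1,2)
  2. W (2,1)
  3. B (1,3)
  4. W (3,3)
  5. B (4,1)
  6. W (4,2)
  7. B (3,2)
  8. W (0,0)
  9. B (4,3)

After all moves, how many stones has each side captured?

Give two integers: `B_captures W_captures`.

Move 1: B@(1,2) -> caps B=0 W=0
Move 2: W@(2,1) -> caps B=0 W=0
Move 3: B@(1,3) -> caps B=0 W=0
Move 4: W@(3,3) -> caps B=0 W=0
Move 5: B@(4,1) -> caps B=0 W=0
Move 6: W@(4,2) -> caps B=0 W=0
Move 7: B@(3,2) -> caps B=0 W=0
Move 8: W@(0,0) -> caps B=0 W=0
Move 9: B@(4,3) -> caps B=1 W=0

Answer: 1 0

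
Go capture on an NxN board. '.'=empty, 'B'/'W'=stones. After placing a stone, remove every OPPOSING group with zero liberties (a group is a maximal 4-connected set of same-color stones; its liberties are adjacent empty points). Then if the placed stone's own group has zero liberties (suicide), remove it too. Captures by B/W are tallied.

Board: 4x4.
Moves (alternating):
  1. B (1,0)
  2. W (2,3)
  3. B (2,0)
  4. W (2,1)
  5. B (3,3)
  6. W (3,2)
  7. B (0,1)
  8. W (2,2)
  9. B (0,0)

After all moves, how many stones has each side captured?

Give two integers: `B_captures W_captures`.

Answer: 0 1

Derivation:
Move 1: B@(1,0) -> caps B=0 W=0
Move 2: W@(2,3) -> caps B=0 W=0
Move 3: B@(2,0) -> caps B=0 W=0
Move 4: W@(2,1) -> caps B=0 W=0
Move 5: B@(3,3) -> caps B=0 W=0
Move 6: W@(3,2) -> caps B=0 W=1
Move 7: B@(0,1) -> caps B=0 W=1
Move 8: W@(2,2) -> caps B=0 W=1
Move 9: B@(0,0) -> caps B=0 W=1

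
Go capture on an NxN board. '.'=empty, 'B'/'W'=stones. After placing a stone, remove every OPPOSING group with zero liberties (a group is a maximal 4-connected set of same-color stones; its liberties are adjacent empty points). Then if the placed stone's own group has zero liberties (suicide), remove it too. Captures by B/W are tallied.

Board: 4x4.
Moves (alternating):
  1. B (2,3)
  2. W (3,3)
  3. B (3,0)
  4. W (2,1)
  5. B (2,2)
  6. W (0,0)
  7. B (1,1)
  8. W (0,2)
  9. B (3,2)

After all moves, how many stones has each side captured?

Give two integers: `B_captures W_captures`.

Answer: 1 0

Derivation:
Move 1: B@(2,3) -> caps B=0 W=0
Move 2: W@(3,3) -> caps B=0 W=0
Move 3: B@(3,0) -> caps B=0 W=0
Move 4: W@(2,1) -> caps B=0 W=0
Move 5: B@(2,2) -> caps B=0 W=0
Move 6: W@(0,0) -> caps B=0 W=0
Move 7: B@(1,1) -> caps B=0 W=0
Move 8: W@(0,2) -> caps B=0 W=0
Move 9: B@(3,2) -> caps B=1 W=0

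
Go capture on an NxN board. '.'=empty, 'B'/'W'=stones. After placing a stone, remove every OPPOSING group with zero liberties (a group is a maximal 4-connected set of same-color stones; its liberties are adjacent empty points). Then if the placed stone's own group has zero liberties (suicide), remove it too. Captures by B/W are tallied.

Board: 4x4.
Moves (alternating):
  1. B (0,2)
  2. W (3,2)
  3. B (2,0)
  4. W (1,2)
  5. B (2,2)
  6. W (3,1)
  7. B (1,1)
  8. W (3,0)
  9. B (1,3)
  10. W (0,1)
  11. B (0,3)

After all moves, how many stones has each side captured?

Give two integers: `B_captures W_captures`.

Answer: 1 0

Derivation:
Move 1: B@(0,2) -> caps B=0 W=0
Move 2: W@(3,2) -> caps B=0 W=0
Move 3: B@(2,0) -> caps B=0 W=0
Move 4: W@(1,2) -> caps B=0 W=0
Move 5: B@(2,2) -> caps B=0 W=0
Move 6: W@(3,1) -> caps B=0 W=0
Move 7: B@(1,1) -> caps B=0 W=0
Move 8: W@(3,0) -> caps B=0 W=0
Move 9: B@(1,3) -> caps B=1 W=0
Move 10: W@(0,1) -> caps B=1 W=0
Move 11: B@(0,3) -> caps B=1 W=0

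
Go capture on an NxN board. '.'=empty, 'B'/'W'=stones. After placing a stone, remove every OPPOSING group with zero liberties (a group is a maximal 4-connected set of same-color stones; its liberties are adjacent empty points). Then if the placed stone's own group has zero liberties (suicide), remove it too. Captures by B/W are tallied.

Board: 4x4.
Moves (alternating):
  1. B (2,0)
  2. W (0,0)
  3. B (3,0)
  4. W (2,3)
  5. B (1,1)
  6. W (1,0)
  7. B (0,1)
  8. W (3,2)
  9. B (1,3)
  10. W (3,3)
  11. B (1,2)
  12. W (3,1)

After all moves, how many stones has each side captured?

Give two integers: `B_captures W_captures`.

Answer: 2 0

Derivation:
Move 1: B@(2,0) -> caps B=0 W=0
Move 2: W@(0,0) -> caps B=0 W=0
Move 3: B@(3,0) -> caps B=0 W=0
Move 4: W@(2,3) -> caps B=0 W=0
Move 5: B@(1,1) -> caps B=0 W=0
Move 6: W@(1,0) -> caps B=0 W=0
Move 7: B@(0,1) -> caps B=2 W=0
Move 8: W@(3,2) -> caps B=2 W=0
Move 9: B@(1,3) -> caps B=2 W=0
Move 10: W@(3,3) -> caps B=2 W=0
Move 11: B@(1,2) -> caps B=2 W=0
Move 12: W@(3,1) -> caps B=2 W=0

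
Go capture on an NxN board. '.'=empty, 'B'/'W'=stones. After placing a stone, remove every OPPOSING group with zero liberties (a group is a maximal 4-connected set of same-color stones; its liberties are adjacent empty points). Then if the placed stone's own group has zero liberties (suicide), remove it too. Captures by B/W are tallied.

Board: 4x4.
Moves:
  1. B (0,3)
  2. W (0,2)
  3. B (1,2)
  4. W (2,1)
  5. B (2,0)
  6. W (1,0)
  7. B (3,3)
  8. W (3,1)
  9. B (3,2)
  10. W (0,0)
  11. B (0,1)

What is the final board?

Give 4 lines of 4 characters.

Answer: WB.B
W.B.
BW..
.WBB

Derivation:
Move 1: B@(0,3) -> caps B=0 W=0
Move 2: W@(0,2) -> caps B=0 W=0
Move 3: B@(1,2) -> caps B=0 W=0
Move 4: W@(2,1) -> caps B=0 W=0
Move 5: B@(2,0) -> caps B=0 W=0
Move 6: W@(1,0) -> caps B=0 W=0
Move 7: B@(3,3) -> caps B=0 W=0
Move 8: W@(3,1) -> caps B=0 W=0
Move 9: B@(3,2) -> caps B=0 W=0
Move 10: W@(0,0) -> caps B=0 W=0
Move 11: B@(0,1) -> caps B=1 W=0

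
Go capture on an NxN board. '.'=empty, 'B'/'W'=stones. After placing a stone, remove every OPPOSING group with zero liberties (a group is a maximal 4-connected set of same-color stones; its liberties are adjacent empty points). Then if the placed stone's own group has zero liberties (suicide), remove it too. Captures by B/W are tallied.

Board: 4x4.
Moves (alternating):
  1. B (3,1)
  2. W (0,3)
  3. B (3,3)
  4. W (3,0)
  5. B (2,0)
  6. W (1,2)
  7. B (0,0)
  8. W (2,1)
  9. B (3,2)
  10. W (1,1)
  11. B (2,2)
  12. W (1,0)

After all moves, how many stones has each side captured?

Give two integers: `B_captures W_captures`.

Move 1: B@(3,1) -> caps B=0 W=0
Move 2: W@(0,3) -> caps B=0 W=0
Move 3: B@(3,3) -> caps B=0 W=0
Move 4: W@(3,0) -> caps B=0 W=0
Move 5: B@(2,0) -> caps B=1 W=0
Move 6: W@(1,2) -> caps B=1 W=0
Move 7: B@(0,0) -> caps B=1 W=0
Move 8: W@(2,1) -> caps B=1 W=0
Move 9: B@(3,2) -> caps B=1 W=0
Move 10: W@(1,1) -> caps B=1 W=0
Move 11: B@(2,2) -> caps B=1 W=0
Move 12: W@(1,0) -> caps B=1 W=0

Answer: 1 0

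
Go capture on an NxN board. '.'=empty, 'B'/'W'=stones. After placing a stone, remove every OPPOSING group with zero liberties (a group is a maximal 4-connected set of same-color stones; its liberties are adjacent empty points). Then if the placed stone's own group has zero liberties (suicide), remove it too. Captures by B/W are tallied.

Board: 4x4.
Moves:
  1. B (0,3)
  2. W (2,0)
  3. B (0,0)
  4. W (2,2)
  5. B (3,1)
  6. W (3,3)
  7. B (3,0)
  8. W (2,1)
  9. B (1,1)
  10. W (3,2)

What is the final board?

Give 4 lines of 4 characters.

Answer: B..B
.B..
WWW.
..WW

Derivation:
Move 1: B@(0,3) -> caps B=0 W=0
Move 2: W@(2,0) -> caps B=0 W=0
Move 3: B@(0,0) -> caps B=0 W=0
Move 4: W@(2,2) -> caps B=0 W=0
Move 5: B@(3,1) -> caps B=0 W=0
Move 6: W@(3,3) -> caps B=0 W=0
Move 7: B@(3,0) -> caps B=0 W=0
Move 8: W@(2,1) -> caps B=0 W=0
Move 9: B@(1,1) -> caps B=0 W=0
Move 10: W@(3,2) -> caps B=0 W=2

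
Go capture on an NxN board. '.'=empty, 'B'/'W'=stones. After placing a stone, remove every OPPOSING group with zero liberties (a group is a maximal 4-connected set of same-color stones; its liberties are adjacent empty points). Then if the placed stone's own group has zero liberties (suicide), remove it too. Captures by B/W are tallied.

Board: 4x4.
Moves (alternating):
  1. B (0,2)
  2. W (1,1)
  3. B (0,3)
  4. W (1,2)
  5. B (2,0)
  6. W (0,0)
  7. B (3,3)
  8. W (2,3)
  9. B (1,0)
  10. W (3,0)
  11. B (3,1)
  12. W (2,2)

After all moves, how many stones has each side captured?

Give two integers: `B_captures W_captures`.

Answer: 1 0

Derivation:
Move 1: B@(0,2) -> caps B=0 W=0
Move 2: W@(1,1) -> caps B=0 W=0
Move 3: B@(0,3) -> caps B=0 W=0
Move 4: W@(1,2) -> caps B=0 W=0
Move 5: B@(2,0) -> caps B=0 W=0
Move 6: W@(0,0) -> caps B=0 W=0
Move 7: B@(3,3) -> caps B=0 W=0
Move 8: W@(2,3) -> caps B=0 W=0
Move 9: B@(1,0) -> caps B=0 W=0
Move 10: W@(3,0) -> caps B=0 W=0
Move 11: B@(3,1) -> caps B=1 W=0
Move 12: W@(2,2) -> caps B=1 W=0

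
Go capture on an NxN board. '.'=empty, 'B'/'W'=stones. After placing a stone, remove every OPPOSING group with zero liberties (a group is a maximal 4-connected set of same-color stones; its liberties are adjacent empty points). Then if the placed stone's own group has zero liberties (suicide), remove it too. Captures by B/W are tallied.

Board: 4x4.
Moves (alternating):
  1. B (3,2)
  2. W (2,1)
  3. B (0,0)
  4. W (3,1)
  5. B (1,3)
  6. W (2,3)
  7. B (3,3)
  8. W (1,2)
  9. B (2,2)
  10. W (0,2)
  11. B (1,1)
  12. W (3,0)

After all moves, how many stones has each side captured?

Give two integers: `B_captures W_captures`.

Move 1: B@(3,2) -> caps B=0 W=0
Move 2: W@(2,1) -> caps B=0 W=0
Move 3: B@(0,0) -> caps B=0 W=0
Move 4: W@(3,1) -> caps B=0 W=0
Move 5: B@(1,3) -> caps B=0 W=0
Move 6: W@(2,3) -> caps B=0 W=0
Move 7: B@(3,3) -> caps B=0 W=0
Move 8: W@(1,2) -> caps B=0 W=0
Move 9: B@(2,2) -> caps B=1 W=0
Move 10: W@(0,2) -> caps B=1 W=0
Move 11: B@(1,1) -> caps B=1 W=0
Move 12: W@(3,0) -> caps B=1 W=0

Answer: 1 0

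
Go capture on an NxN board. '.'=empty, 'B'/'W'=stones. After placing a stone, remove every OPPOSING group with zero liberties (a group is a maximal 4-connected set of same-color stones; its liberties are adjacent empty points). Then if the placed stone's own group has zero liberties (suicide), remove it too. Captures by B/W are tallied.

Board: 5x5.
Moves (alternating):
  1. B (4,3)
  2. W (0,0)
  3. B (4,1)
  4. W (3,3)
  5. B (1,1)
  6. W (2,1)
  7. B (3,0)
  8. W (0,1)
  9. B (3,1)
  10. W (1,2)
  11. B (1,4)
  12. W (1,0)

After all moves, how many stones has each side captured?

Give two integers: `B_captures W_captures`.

Move 1: B@(4,3) -> caps B=0 W=0
Move 2: W@(0,0) -> caps B=0 W=0
Move 3: B@(4,1) -> caps B=0 W=0
Move 4: W@(3,3) -> caps B=0 W=0
Move 5: B@(1,1) -> caps B=0 W=0
Move 6: W@(2,1) -> caps B=0 W=0
Move 7: B@(3,0) -> caps B=0 W=0
Move 8: W@(0,1) -> caps B=0 W=0
Move 9: B@(3,1) -> caps B=0 W=0
Move 10: W@(1,2) -> caps B=0 W=0
Move 11: B@(1,4) -> caps B=0 W=0
Move 12: W@(1,0) -> caps B=0 W=1

Answer: 0 1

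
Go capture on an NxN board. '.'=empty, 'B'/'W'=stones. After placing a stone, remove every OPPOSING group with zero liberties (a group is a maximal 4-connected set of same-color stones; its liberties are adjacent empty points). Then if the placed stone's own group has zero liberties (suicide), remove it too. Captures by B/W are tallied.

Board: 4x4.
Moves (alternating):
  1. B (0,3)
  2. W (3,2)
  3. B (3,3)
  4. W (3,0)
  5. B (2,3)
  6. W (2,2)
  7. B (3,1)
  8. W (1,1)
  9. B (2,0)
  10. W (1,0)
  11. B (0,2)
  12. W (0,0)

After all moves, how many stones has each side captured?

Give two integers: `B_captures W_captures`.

Answer: 1 0

Derivation:
Move 1: B@(0,3) -> caps B=0 W=0
Move 2: W@(3,2) -> caps B=0 W=0
Move 3: B@(3,3) -> caps B=0 W=0
Move 4: W@(3,0) -> caps B=0 W=0
Move 5: B@(2,3) -> caps B=0 W=0
Move 6: W@(2,2) -> caps B=0 W=0
Move 7: B@(3,1) -> caps B=0 W=0
Move 8: W@(1,1) -> caps B=0 W=0
Move 9: B@(2,0) -> caps B=1 W=0
Move 10: W@(1,0) -> caps B=1 W=0
Move 11: B@(0,2) -> caps B=1 W=0
Move 12: W@(0,0) -> caps B=1 W=0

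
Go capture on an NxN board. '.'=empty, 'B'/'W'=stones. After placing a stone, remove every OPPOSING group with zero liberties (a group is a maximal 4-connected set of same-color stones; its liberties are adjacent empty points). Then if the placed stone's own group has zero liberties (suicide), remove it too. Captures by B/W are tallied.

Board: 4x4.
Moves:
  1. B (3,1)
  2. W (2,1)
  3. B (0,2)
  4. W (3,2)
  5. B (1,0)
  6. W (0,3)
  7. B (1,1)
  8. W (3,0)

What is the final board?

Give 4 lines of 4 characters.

Move 1: B@(3,1) -> caps B=0 W=0
Move 2: W@(2,1) -> caps B=0 W=0
Move 3: B@(0,2) -> caps B=0 W=0
Move 4: W@(3,2) -> caps B=0 W=0
Move 5: B@(1,0) -> caps B=0 W=0
Move 6: W@(0,3) -> caps B=0 W=0
Move 7: B@(1,1) -> caps B=0 W=0
Move 8: W@(3,0) -> caps B=0 W=1

Answer: ..BW
BB..
.W..
W.W.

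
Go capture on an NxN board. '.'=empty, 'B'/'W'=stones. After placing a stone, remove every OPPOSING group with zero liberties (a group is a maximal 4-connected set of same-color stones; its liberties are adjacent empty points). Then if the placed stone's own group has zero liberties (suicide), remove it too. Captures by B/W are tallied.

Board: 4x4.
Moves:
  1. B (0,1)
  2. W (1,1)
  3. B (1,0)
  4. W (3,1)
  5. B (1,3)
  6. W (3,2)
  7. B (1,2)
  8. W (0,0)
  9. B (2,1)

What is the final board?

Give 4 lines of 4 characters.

Answer: .B..
B.BB
.B..
.WW.

Derivation:
Move 1: B@(0,1) -> caps B=0 W=0
Move 2: W@(1,1) -> caps B=0 W=0
Move 3: B@(1,0) -> caps B=0 W=0
Move 4: W@(3,1) -> caps B=0 W=0
Move 5: B@(1,3) -> caps B=0 W=0
Move 6: W@(3,2) -> caps B=0 W=0
Move 7: B@(1,2) -> caps B=0 W=0
Move 8: W@(0,0) -> caps B=0 W=0
Move 9: B@(2,1) -> caps B=1 W=0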